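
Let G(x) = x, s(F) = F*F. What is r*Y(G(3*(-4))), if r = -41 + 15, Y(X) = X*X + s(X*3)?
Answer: -37440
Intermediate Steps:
s(F) = F²
Y(X) = 10*X² (Y(X) = X*X + (X*3)² = X² + (3*X)² = X² + 9*X² = 10*X²)
r = -26
r*Y(G(3*(-4))) = -260*(3*(-4))² = -260*(-12)² = -260*144 = -26*1440 = -37440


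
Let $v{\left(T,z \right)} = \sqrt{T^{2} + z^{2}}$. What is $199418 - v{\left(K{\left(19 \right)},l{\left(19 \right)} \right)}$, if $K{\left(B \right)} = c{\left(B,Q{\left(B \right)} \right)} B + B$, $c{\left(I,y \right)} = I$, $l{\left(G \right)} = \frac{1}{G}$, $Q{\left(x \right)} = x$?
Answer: $199418 - \frac{\sqrt{52128401}}{19} \approx 1.9904 \cdot 10^{5}$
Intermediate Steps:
$K{\left(B \right)} = B + B^{2}$ ($K{\left(B \right)} = B B + B = B^{2} + B = B + B^{2}$)
$199418 - v{\left(K{\left(19 \right)},l{\left(19 \right)} \right)} = 199418 - \sqrt{\left(19 \left(1 + 19\right)\right)^{2} + \left(\frac{1}{19}\right)^{2}} = 199418 - \sqrt{\left(19 \cdot 20\right)^{2} + \left(\frac{1}{19}\right)^{2}} = 199418 - \sqrt{380^{2} + \frac{1}{361}} = 199418 - \sqrt{144400 + \frac{1}{361}} = 199418 - \sqrt{\frac{52128401}{361}} = 199418 - \frac{\sqrt{52128401}}{19}$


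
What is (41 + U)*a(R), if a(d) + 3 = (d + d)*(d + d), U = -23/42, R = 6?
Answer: 79853/14 ≈ 5703.8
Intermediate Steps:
U = -23/42 (U = -23*1/42 = -23/42 ≈ -0.54762)
a(d) = -3 + 4*d² (a(d) = -3 + (d + d)*(d + d) = -3 + (2*d)*(2*d) = -3 + 4*d²)
(41 + U)*a(R) = (41 - 23/42)*(-3 + 4*6²) = 1699*(-3 + 4*36)/42 = 1699*(-3 + 144)/42 = (1699/42)*141 = 79853/14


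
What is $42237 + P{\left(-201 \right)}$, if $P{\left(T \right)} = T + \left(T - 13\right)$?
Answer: $41822$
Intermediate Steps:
$P{\left(T \right)} = -13 + 2 T$ ($P{\left(T \right)} = T + \left(-13 + T\right) = -13 + 2 T$)
$42237 + P{\left(-201 \right)} = 42237 + \left(-13 + 2 \left(-201\right)\right) = 42237 - 415 = 41822$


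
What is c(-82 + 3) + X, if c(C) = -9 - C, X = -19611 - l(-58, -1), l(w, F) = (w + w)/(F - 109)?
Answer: -1074813/55 ≈ -19542.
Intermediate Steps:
l(w, F) = 2*w/(-109 + F) (l(w, F) = (2*w)/(-109 + F) = 2*w/(-109 + F))
X = -1078663/55 (X = -19611 - 2*(-58)/(-109 - 1) = -19611 - 2*(-58)/(-110) = -19611 - 2*(-58)*(-1)/110 = -19611 - 1*58/55 = -19611 - 58/55 = -1078663/55 ≈ -19612.)
c(-82 + 3) + X = (-9 - (-82 + 3)) - 1078663/55 = (-9 - 1*(-79)) - 1078663/55 = (-9 + 79) - 1078663/55 = 70 - 1078663/55 = -1074813/55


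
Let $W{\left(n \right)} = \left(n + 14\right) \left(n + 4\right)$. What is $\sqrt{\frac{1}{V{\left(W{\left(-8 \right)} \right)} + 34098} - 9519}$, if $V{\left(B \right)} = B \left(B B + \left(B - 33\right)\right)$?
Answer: $\frac{i \sqrt{4458472683474}}{21642} \approx 97.565 i$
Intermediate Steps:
$W{\left(n \right)} = \left(4 + n\right) \left(14 + n\right)$ ($W{\left(n \right)} = \left(14 + n\right) \left(4 + n\right) = \left(4 + n\right) \left(14 + n\right)$)
$V{\left(B \right)} = B \left(-33 + B + B^{2}\right)$ ($V{\left(B \right)} = B \left(B^{2} + \left(-33 + B\right)\right) = B \left(-33 + B + B^{2}\right)$)
$\sqrt{\frac{1}{V{\left(W{\left(-8 \right)} \right)} + 34098} - 9519} = \sqrt{\frac{1}{\left(56 + \left(-8\right)^{2} + 18 \left(-8\right)\right) \left(-33 + \left(56 + \left(-8\right)^{2} + 18 \left(-8\right)\right) + \left(56 + \left(-8\right)^{2} + 18 \left(-8\right)\right)^{2}\right) + 34098} - 9519} = \sqrt{\frac{1}{\left(56 + 64 - 144\right) \left(-33 + \left(56 + 64 - 144\right) + \left(56 + 64 - 144\right)^{2}\right) + 34098} - 9519} = \sqrt{\frac{1}{- 24 \left(-33 - 24 + \left(-24\right)^{2}\right) + 34098} - 9519} = \sqrt{\frac{1}{- 24 \left(-33 - 24 + 576\right) + 34098} - 9519} = \sqrt{\frac{1}{\left(-24\right) 519 + 34098} - 9519} = \sqrt{\frac{1}{-12456 + 34098} - 9519} = \sqrt{\frac{1}{21642} - 9519} = \sqrt{- \frac{206010197}{21642}} = \frac{i \sqrt{4458472683474}}{21642}$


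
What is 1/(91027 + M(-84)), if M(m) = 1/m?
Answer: 84/7646267 ≈ 1.0986e-5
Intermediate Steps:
1/(91027 + M(-84)) = 1/(91027 + 1/(-84)) = 1/(91027 - 1/84) = 1/(7646267/84) = 84/7646267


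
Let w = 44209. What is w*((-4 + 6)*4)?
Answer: 353672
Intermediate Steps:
w*((-4 + 6)*4) = 44209*((-4 + 6)*4) = 44209*(2*4) = 44209*8 = 353672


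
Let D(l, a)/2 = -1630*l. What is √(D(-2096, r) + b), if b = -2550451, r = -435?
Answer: √4282509 ≈ 2069.4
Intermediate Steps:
D(l, a) = -3260*l (D(l, a) = 2*(-1630*l) = -3260*l)
√(D(-2096, r) + b) = √(-3260*(-2096) - 2550451) = √(6832960 - 2550451) = √4282509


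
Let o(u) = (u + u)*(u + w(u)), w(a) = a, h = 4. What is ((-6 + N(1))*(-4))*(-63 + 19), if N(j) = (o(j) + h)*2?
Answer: 1760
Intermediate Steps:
o(u) = 4*u² (o(u) = (u + u)*(u + u) = (2*u)*(2*u) = 4*u²)
N(j) = 8 + 8*j² (N(j) = (4*j² + 4)*2 = (4 + 4*j²)*2 = 8 + 8*j²)
((-6 + N(1))*(-4))*(-63 + 19) = ((-6 + (8 + 8*1²))*(-4))*(-63 + 19) = ((-6 + (8 + 8*1))*(-4))*(-44) = ((-6 + (8 + 8))*(-4))*(-44) = ((-6 + 16)*(-4))*(-44) = (10*(-4))*(-44) = -40*(-44) = 1760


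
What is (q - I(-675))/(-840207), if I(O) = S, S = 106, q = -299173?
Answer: 299279/840207 ≈ 0.35620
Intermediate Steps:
I(O) = 106
(q - I(-675))/(-840207) = (-299173 - 1*106)/(-840207) = (-299173 - 106)*(-1/840207) = -299279*(-1/840207) = 299279/840207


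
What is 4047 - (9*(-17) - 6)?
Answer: 4206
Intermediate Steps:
4047 - (9*(-17) - 6) = 4047 - (-153 - 6) = 4047 - 1*(-159) = 4047 + 159 = 4206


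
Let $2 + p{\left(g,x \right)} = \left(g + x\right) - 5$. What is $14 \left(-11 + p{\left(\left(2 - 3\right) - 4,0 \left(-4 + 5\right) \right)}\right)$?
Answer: $-322$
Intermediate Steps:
$p{\left(g,x \right)} = -7 + g + x$ ($p{\left(g,x \right)} = -2 - \left(5 - g - x\right) = -2 + \left(-5 + g + x\right) = -7 + g + x$)
$14 \left(-11 + p{\left(\left(2 - 3\right) - 4,0 \left(-4 + 5\right) \right)}\right) = 14 \left(-11 + \left(-7 + \left(\left(2 - 3\right) - 4\right) + 0 \left(-4 + 5\right)\right)\right) = 14 \left(-11 - 12\right) = 14 \left(-23\right) = -322$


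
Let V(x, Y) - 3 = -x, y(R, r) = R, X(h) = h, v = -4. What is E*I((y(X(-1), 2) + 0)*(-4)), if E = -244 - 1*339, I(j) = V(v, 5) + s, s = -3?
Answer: -2332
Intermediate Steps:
V(x, Y) = 3 - x
I(j) = 4 (I(j) = (3 - 1*(-4)) - 3 = (3 + 4) - 3 = 7 - 3 = 4)
E = -583 (E = -244 - 339 = -583)
E*I((y(X(-1), 2) + 0)*(-4)) = -583*4 = -2332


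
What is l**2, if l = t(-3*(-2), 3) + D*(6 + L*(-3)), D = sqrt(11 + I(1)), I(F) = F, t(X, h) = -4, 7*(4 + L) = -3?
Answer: 219484/49 - 2160*sqrt(3)/7 ≈ 3944.8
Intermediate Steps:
L = -31/7 (L = -4 + (1/7)*(-3) = -4 - 3/7 = -31/7 ≈ -4.4286)
D = 2*sqrt(3) (D = sqrt(11 + 1) = sqrt(12) = 2*sqrt(3) ≈ 3.4641)
l = -4 + 270*sqrt(3)/7 (l = -4 + (2*sqrt(3))*(6 - 31/7*(-3)) = -4 + (2*sqrt(3))*(6 + 93/7) = -4 + (2*sqrt(3))*(135/7) = -4 + 270*sqrt(3)/7 ≈ 62.808)
l**2 = (-4 + 270*sqrt(3)/7)**2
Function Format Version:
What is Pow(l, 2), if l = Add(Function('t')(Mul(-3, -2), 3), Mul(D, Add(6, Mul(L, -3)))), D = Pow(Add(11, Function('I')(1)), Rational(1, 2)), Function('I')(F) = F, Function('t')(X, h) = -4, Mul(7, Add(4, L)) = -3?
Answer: Add(Rational(219484, 49), Mul(Rational(-2160, 7), Pow(3, Rational(1, 2)))) ≈ 3944.8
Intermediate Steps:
L = Rational(-31, 7) (L = Add(-4, Mul(Rational(1, 7), -3)) = Add(-4, Rational(-3, 7)) = Rational(-31, 7) ≈ -4.4286)
D = Mul(2, Pow(3, Rational(1, 2))) (D = Pow(Add(11, 1), Rational(1, 2)) = Pow(12, Rational(1, 2)) = Mul(2, Pow(3, Rational(1, 2))) ≈ 3.4641)
l = Add(-4, Mul(Rational(270, 7), Pow(3, Rational(1, 2)))) (l = Add(-4, Mul(Mul(2, Pow(3, Rational(1, 2))), Add(6, Mul(Rational(-31, 7), -3)))) = Add(-4, Mul(Mul(2, Pow(3, Rational(1, 2))), Add(6, Rational(93, 7)))) = Add(-4, Mul(Mul(2, Pow(3, Rational(1, 2))), Rational(135, 7))) = Add(-4, Mul(Rational(270, 7), Pow(3, Rational(1, 2)))) ≈ 62.808)
Pow(l, 2) = Pow(Add(-4, Mul(Rational(270, 7), Pow(3, Rational(1, 2)))), 2)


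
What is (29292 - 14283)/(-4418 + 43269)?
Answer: 15009/38851 ≈ 0.38632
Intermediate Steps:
(29292 - 14283)/(-4418 + 43269) = 15009/38851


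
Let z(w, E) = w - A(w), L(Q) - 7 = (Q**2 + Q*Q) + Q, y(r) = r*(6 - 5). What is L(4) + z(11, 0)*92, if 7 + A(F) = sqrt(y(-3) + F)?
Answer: 1699 - 184*sqrt(2) ≈ 1438.8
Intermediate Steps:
y(r) = r (y(r) = r*1 = r)
L(Q) = 7 + Q + 2*Q**2 (L(Q) = 7 + ((Q**2 + Q*Q) + Q) = 7 + ((Q**2 + Q**2) + Q) = 7 + (2*Q**2 + Q) = 7 + (Q + 2*Q**2) = 7 + Q + 2*Q**2)
A(F) = -7 + sqrt(-3 + F)
z(w, E) = 7 + w - sqrt(-3 + w) (z(w, E) = w - (-7 + sqrt(-3 + w)) = w + (7 - sqrt(-3 + w)) = 7 + w - sqrt(-3 + w))
L(4) + z(11, 0)*92 = (7 + 4 + 2*4**2) + (7 + 11 - sqrt(-3 + 11))*92 = (7 + 4 + 2*16) + (7 + 11 - sqrt(8))*92 = (7 + 4 + 32) + (7 + 11 - 2*sqrt(2))*92 = 43 + (7 + 11 - 2*sqrt(2))*92 = 43 + (18 - 2*sqrt(2))*92 = 43 + (1656 - 184*sqrt(2)) = 1699 - 184*sqrt(2)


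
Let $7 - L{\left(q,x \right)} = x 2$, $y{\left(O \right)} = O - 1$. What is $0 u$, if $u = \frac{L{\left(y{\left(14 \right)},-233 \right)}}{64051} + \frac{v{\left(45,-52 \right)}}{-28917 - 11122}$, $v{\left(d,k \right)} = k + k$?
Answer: $0$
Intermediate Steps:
$y{\left(O \right)} = -1 + O$
$L{\left(q,x \right)} = 7 - 2 x$ ($L{\left(q,x \right)} = 7 - x 2 = 7 - 2 x$)
$v{\left(d,k \right)} = 2 k$
$u = \frac{25599751}{2564537989}$ ($u = \frac{7 - -466}{64051} + \frac{2 \left(-52\right)}{-28917 - 11122} = \left(7 + 466\right) \frac{1}{64051} - \frac{104}{-28917 - 11122} = 473 \cdot \frac{1}{64051} - \frac{104}{-40039} = \frac{473}{64051} - - \frac{104}{40039} = \frac{473}{64051} + \frac{104}{40039} = \frac{25599751}{2564537989} \approx 0.0099822$)
$0 u = 0 \cdot \frac{25599751}{2564537989} = 0$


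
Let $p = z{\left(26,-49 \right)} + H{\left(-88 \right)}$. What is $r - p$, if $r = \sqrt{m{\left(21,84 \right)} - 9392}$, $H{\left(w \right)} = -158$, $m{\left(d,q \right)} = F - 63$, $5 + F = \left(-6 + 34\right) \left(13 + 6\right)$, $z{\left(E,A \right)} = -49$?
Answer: $207 + 12 i \sqrt{62} \approx 207.0 + 94.488 i$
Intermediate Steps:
$F = 527$ ($F = -5 + \left(-6 + 34\right) \left(13 + 6\right) = -5 + 28 \cdot 19 = -5 + 532 = 527$)
$m{\left(d,q \right)} = 464$ ($m{\left(d,q \right)} = 527 - 63 = 464$)
$p = -207$ ($p = -49 - 158 = -207$)
$r = 12 i \sqrt{62}$ ($r = \sqrt{464 - 9392} = \sqrt{-8928} = 12 i \sqrt{62} \approx 94.488 i$)
$r - p = 12 i \sqrt{62} - -207 = 12 i \sqrt{62} + 207 = 207 + 12 i \sqrt{62}$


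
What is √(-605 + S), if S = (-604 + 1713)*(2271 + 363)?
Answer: √2920501 ≈ 1708.9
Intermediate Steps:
S = 2921106 (S = 1109*2634 = 2921106)
√(-605 + S) = √(-605 + 2921106) = √2920501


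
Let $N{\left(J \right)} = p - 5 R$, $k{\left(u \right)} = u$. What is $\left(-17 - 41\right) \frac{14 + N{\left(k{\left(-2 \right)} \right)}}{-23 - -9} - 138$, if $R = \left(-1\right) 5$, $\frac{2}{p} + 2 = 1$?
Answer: $\frac{107}{7} \approx 15.286$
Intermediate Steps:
$p = -2$ ($p = \frac{2}{-2 + 1} = \frac{2}{-1} = 2 \left(-1\right) = -2$)
$R = -5$
$N{\left(J \right)} = 23$ ($N{\left(J \right)} = -2 - -25 = -2 + 25 = 23$)
$\left(-17 - 41\right) \frac{14 + N{\left(k{\left(-2 \right)} \right)}}{-23 - -9} - 138 = \left(-17 - 41\right) \frac{14 + 23}{-23 - -9} - 138 = - 58 \frac{37}{-23 + \left(-5 + 14\right)} - 138 = - 58 \frac{37}{-23 + 9} - 138 = - 58 \frac{37}{-14} - 138 = - 58 \cdot 37 \left(- \frac{1}{14}\right) - 138 = \left(-58\right) \left(- \frac{37}{14}\right) - 138 = \frac{1073}{7} - 138 = \frac{107}{7}$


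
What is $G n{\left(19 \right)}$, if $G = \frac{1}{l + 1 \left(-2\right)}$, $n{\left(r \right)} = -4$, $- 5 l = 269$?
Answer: $\frac{20}{279} \approx 0.071685$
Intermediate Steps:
$l = - \frac{269}{5}$ ($l = \left(- \frac{1}{5}\right) 269 = - \frac{269}{5} \approx -53.8$)
$G = - \frac{5}{279}$ ($G = \frac{1}{- \frac{269}{5} + 1 \left(-2\right)} = \frac{1}{- \frac{269}{5} - 2} = \frac{1}{- \frac{279}{5}} = - \frac{5}{279} \approx -0.017921$)
$G n{\left(19 \right)} = \left(- \frac{5}{279}\right) \left(-4\right) = \frac{20}{279}$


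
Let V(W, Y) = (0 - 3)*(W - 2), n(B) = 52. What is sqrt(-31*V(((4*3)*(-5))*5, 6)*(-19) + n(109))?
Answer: sqrt(533686) ≈ 730.54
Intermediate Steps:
V(W, Y) = 6 - 3*W (V(W, Y) = -3*(-2 + W) = 6 - 3*W)
sqrt(-31*V(((4*3)*(-5))*5, 6)*(-19) + n(109)) = sqrt(-31*(6 - 3*(4*3)*(-5)*5)*(-19) + 52) = sqrt(-31*(6 - 3*12*(-5)*5)*(-19) + 52) = sqrt(-31*(6 - (-180)*5)*(-19) + 52) = sqrt(-31*(6 - 3*(-300))*(-19) + 52) = sqrt(-31*(6 + 900)*(-19) + 52) = sqrt(-31*906*(-19) + 52) = sqrt(-28086*(-19) + 52) = sqrt(533634 + 52) = sqrt(533686)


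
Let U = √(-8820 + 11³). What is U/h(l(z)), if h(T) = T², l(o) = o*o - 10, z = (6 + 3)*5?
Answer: I*√7489/4060225 ≈ 2.1314e-5*I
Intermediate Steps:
z = 45 (z = 9*5 = 45)
l(o) = -10 + o² (l(o) = o² - 10 = -10 + o²)
U = I*√7489 (U = √(-8820 + 1331) = √(-7489) = I*√7489 ≈ 86.539*I)
U/h(l(z)) = (I*√7489)/((-10 + 45²)²) = (I*√7489)/((-10 + 2025)²) = (I*√7489)/(2015²) = (I*√7489)/4060225 = (I*√7489)*(1/4060225) = I*√7489/4060225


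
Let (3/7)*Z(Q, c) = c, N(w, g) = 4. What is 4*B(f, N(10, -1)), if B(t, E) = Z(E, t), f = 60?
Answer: 560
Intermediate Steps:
Z(Q, c) = 7*c/3
B(t, E) = 7*t/3
4*B(f, N(10, -1)) = 4*((7/3)*60) = 4*140 = 560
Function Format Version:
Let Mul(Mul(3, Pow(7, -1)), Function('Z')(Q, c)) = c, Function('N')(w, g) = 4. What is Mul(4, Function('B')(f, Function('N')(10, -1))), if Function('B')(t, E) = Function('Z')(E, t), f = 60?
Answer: 560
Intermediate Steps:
Function('Z')(Q, c) = Mul(Rational(7, 3), c)
Function('B')(t, E) = Mul(Rational(7, 3), t)
Mul(4, Function('B')(f, Function('N')(10, -1))) = Mul(4, Mul(Rational(7, 3), 60)) = Mul(4, 140) = 560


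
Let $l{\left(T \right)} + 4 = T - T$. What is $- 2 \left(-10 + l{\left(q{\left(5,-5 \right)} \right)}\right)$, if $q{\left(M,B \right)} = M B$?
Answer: $28$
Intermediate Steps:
$q{\left(M,B \right)} = B M$
$l{\left(T \right)} = -4$ ($l{\left(T \right)} = -4 + \left(T - T\right) = -4 + 0 = -4$)
$- 2 \left(-10 + l{\left(q{\left(5,-5 \right)} \right)}\right) = - 2 \left(-10 - 4\right) = \left(-2\right) \left(-14\right) = 28$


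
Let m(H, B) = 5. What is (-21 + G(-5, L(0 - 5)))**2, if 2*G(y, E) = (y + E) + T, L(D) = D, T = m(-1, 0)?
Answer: 2209/4 ≈ 552.25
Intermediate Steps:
T = 5
G(y, E) = 5/2 + E/2 + y/2 (G(y, E) = ((y + E) + 5)/2 = ((E + y) + 5)/2 = (5 + E + y)/2 = 5/2 + E/2 + y/2)
(-21 + G(-5, L(0 - 5)))**2 = (-21 + (5/2 + (0 - 5)/2 + (1/2)*(-5)))**2 = (-21 + (5/2 + (1/2)*(-5) - 5/2))**2 = (-21 + (5/2 - 5/2 - 5/2))**2 = (-21 - 5/2)**2 = (-47/2)**2 = 2209/4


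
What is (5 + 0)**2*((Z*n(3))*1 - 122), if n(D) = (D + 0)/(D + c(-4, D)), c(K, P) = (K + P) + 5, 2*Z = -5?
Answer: -43075/14 ≈ -3076.8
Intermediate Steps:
Z = -5/2 (Z = (1/2)*(-5) = -5/2 ≈ -2.5000)
c(K, P) = 5 + K + P
n(D) = D/(1 + 2*D) (n(D) = (D + 0)/(D + (5 - 4 + D)) = D/(D + (1 + D)) = D/(1 + 2*D))
(5 + 0)**2*((Z*n(3))*1 - 122) = (5 + 0)**2*(-15/(2*(1 + 2*3))*1 - 122) = 5**2*(-15/(2*(1 + 6))*1 - 122) = 25*(-15/(2*7)*1 - 122) = 25*(-5/2*3/7*1 - 122) = 25*(-15/14*1 - 122) = 25*(-15/14 - 122) = 25*(-1723/14) = -43075/14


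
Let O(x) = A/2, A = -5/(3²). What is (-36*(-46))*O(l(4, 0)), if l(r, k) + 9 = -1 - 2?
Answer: -460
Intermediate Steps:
A = -5/9 ≈ -0.55556
l(r, k) = -12 (l(r, k) = -9 + (-1 - 2) = -9 - 3 = -12)
O(x) = -5/18 (O(x) = -5/9/2 = -5/9*½ = -5/18)
(-36*(-46))*O(l(4, 0)) = -36*(-46)*(-5/18) = 1656*(-5/18) = -460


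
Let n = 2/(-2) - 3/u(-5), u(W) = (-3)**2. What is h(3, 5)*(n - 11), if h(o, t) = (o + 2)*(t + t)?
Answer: -1850/3 ≈ -616.67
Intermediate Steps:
h(o, t) = 2*t*(2 + o) (h(o, t) = (2 + o)*(2*t) = 2*t*(2 + o))
u(W) = 9
n = -4/3 (n = 2/(-2) - 3/9 = 2*(-1/2) - 3*1/9 = -1 - 1/3 = -4/3 ≈ -1.3333)
h(3, 5)*(n - 11) = (2*5*(2 + 3))*(-4/3 - 11) = (2*5*5)*(-37/3) = 50*(-37/3) = -1850/3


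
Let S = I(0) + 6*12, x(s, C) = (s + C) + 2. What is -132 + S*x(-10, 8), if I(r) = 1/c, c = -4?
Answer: -132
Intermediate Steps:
x(s, C) = 2 + C + s (x(s, C) = (C + s) + 2 = 2 + C + s)
I(r) = -¼ (I(r) = 1/(-4) = -¼)
S = 287/4 (S = -¼ + 6*12 = -¼ + 72 = 287/4 ≈ 71.750)
-132 + S*x(-10, 8) = -132 + 287*(2 + 8 - 10)/4 = -132 + (287/4)*0 = -132 + 0 = -132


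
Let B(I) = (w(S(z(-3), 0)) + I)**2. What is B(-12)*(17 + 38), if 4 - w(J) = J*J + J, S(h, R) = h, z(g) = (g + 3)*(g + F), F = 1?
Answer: 3520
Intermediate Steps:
z(g) = (1 + g)*(3 + g) (z(g) = (g + 3)*(g + 1) = (3 + g)*(1 + g) = (1 + g)*(3 + g))
w(J) = 4 - J - J**2 (w(J) = 4 - (J*J + J) = 4 - (J**2 + J) = 4 - (J + J**2) = 4 + (-J - J**2) = 4 - J - J**2)
B(I) = (4 + I)**2 (B(I) = ((4 - (3 + (-3)**2 + 4*(-3)) - (3 + (-3)**2 + 4*(-3))**2) + I)**2 = ((4 - (3 + 9 - 12) - (3 + 9 - 12)**2) + I)**2 = ((4 - 1*0 - 1*0**2) + I)**2 = ((4 + 0 - 1*0) + I)**2 = ((4 + 0 + 0) + I)**2 = (4 + I)**2)
B(-12)*(17 + 38) = (4 - 12)**2*(17 + 38) = (-8)**2*55 = 64*55 = 3520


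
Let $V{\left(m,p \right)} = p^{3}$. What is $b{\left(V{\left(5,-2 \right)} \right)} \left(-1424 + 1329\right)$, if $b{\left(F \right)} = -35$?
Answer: $3325$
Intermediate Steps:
$b{\left(V{\left(5,-2 \right)} \right)} \left(-1424 + 1329\right) = - 35 \left(-1424 + 1329\right) = \left(-35\right) \left(-95\right) = 3325$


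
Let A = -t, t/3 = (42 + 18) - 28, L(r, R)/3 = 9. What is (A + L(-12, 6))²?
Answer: 4761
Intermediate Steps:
L(r, R) = 27 (L(r, R) = 3*9 = 27)
t = 96 (t = 3*((42 + 18) - 28) = 3*(60 - 28) = 3*32 = 96)
A = -96 (A = -1*96 = -96)
(A + L(-12, 6))² = (-96 + 27)² = (-69)² = 4761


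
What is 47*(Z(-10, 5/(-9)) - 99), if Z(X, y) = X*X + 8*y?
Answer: -1457/9 ≈ -161.89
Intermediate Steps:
Z(X, y) = X² + 8*y
47*(Z(-10, 5/(-9)) - 99) = 47*(((-10)² + 8*(5/(-9))) - 99) = 47*((100 + 8*(5*(-⅑))) - 99) = 47*((100 + 8*(-5/9)) - 99) = 47*((100 - 40/9) - 99) = 47*(860/9 - 99) = 47*(-31/9) = -1457/9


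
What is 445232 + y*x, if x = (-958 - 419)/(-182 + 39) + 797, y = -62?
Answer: 56516600/143 ≈ 3.9522e+5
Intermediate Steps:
x = 115348/143 (x = -1377/(-143) + 797 = -1377*(-1/143) + 797 = 1377/143 + 797 = 115348/143 ≈ 806.63)
445232 + y*x = 445232 - 62*115348/143 = 445232 - 7151576/143 = 56516600/143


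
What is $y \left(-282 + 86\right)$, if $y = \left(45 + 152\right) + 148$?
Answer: $-67620$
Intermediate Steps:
$y = 345$ ($y = 197 + 148 = 345$)
$y \left(-282 + 86\right) = 345 \left(-282 + 86\right) = 345 \left(-196\right) = -67620$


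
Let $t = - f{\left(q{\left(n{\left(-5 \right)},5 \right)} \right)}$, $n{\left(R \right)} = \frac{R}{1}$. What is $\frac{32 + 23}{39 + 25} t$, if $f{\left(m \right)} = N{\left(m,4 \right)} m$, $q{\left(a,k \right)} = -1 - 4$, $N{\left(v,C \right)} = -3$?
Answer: $- \frac{825}{64} \approx -12.891$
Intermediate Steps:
$n{\left(R \right)} = R$ ($n{\left(R \right)} = R 1 = R$)
$q{\left(a,k \right)} = -5$ ($q{\left(a,k \right)} = -1 - 4 = -5$)
$f{\left(m \right)} = - 3 m$
$t = -15$ ($t = - \left(-3\right) \left(-5\right) = \left(-1\right) 15 = -15$)
$\frac{32 + 23}{39 + 25} t = \frac{32 + 23}{39 + 25} \left(-15\right) = \frac{55}{64} \left(-15\right) = - \frac{825}{64}$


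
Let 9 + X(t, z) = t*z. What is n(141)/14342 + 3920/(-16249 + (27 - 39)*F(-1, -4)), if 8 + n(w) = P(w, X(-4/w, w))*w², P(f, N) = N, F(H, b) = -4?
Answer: -4243547301/232354742 ≈ -18.263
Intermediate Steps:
X(t, z) = -9 + t*z
n(w) = -8 - 13*w² (n(w) = -8 + (-9 + (-4/w)*w)*w² = -8 + (-9 - 4)*w² = -8 - 13*w²)
n(141)/14342 + 3920/(-16249 + (27 - 39)*F(-1, -4)) = (-8 - 13*141²)/14342 + 3920/(-16249 + (27 - 39)*(-4)) = (-8 - 13*19881)*(1/14342) + 3920/(-16249 - 12*(-4)) = (-8 - 258453)*(1/14342) + 3920/(-16249 + 48) = -258461*1/14342 + 3920/(-16201) = -258461/14342 + 3920*(-1/16201) = -258461/14342 - 3920/16201 = -4243547301/232354742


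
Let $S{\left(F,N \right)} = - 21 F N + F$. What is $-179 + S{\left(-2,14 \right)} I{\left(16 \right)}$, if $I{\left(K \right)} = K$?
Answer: $9197$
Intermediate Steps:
$S{\left(F,N \right)} = F - 21 F N$ ($S{\left(F,N \right)} = - 21 F N + F = F - 21 F N$)
$-179 + S{\left(-2,14 \right)} I{\left(16 \right)} = -179 + - 2 \left(1 - 294\right) 16 = -179 + \left(-2\right) \left(-293\right) 16 = -179 + 586 \cdot 16 = -179 + 9376 = 9197$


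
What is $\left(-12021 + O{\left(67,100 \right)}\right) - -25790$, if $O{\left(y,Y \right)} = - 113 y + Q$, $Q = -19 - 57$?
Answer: $6122$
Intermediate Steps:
$Q = -76$ ($Q = -19 - 57 = -76$)
$O{\left(y,Y \right)} = -76 - 113 y$ ($O{\left(y,Y \right)} = - 113 y - 76 = -76 - 113 y$)
$\left(-12021 + O{\left(67,100 \right)}\right) - -25790 = \left(-12021 - 7647\right) - -25790 = \left(-12021 - 7647\right) + 25790 = -19668 + 25790 = 6122$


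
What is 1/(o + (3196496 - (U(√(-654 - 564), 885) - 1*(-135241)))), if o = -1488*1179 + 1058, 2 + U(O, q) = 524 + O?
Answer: 62259/81399844759 + I*√1218/1709396739939 ≈ 7.6485e-7 + 2.0416e-11*I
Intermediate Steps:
U(O, q) = 522 + O (U(O, q) = -2 + (524 + O) = 522 + O)
o = -1753294 (o = -1754352 + 1058 = -1753294)
1/(o + (3196496 - (U(√(-654 - 564), 885) - 1*(-135241)))) = 1/(-1753294 + (3196496 - ((522 + √(-654 - 564)) - 1*(-135241)))) = 1/(-1753294 + (3196496 - ((522 + √(-1218)) + 135241))) = 1/(-1753294 + (3196496 - ((522 + I*√1218) + 135241))) = 1/(-1753294 + (3196496 - (135763 + I*√1218))) = 1/(-1753294 + (3196496 + (-135763 - I*√1218))) = 1/(-1753294 + (3060733 - I*√1218)) = 1/(1307439 - I*√1218)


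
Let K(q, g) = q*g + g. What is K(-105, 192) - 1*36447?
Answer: -56415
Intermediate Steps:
K(q, g) = g + g*q (K(q, g) = g*q + g = g + g*q)
K(-105, 192) - 1*36447 = 192*(1 - 105) - 1*36447 = 192*(-104) - 36447 = -19968 - 36447 = -56415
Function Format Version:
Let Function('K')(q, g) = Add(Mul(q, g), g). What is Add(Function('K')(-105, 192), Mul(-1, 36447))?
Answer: -56415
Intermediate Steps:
Function('K')(q, g) = Add(g, Mul(g, q)) (Function('K')(q, g) = Add(Mul(g, q), g) = Add(g, Mul(g, q)))
Add(Function('K')(-105, 192), Mul(-1, 36447)) = Add(Mul(192, Add(1, -105)), Mul(-1, 36447)) = Add(Mul(192, -104), -36447) = Add(-19968, -36447) = -56415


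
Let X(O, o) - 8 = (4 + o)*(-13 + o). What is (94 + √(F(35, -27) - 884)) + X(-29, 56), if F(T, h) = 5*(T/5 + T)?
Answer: 2682 + I*√674 ≈ 2682.0 + 25.962*I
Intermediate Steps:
F(T, h) = 6*T (F(T, h) = 5*(T*(⅕) + T) = 5*(T/5 + T) = 5*(6*T/5) = 6*T)
X(O, o) = 8 + (-13 + o)*(4 + o) (X(O, o) = 8 + (4 + o)*(-13 + o) = 8 + (-13 + o)*(4 + o))
(94 + √(F(35, -27) - 884)) + X(-29, 56) = (94 + √(6*35 - 884)) + (-44 + 56² - 9*56) = (94 + √(210 - 884)) + (-44 + 3136 - 504) = (94 + √(-674)) + 2588 = (94 + I*√674) + 2588 = 2682 + I*√674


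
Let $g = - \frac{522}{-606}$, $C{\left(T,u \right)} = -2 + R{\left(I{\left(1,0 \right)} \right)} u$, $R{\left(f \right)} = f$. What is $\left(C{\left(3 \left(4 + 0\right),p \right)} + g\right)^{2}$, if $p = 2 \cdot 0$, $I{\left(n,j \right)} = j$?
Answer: $\frac{13225}{10201} \approx 1.2964$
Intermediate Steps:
$p = 0$
$C{\left(T,u \right)} = -2$ ($C{\left(T,u \right)} = -2 + 0 u = -2 + 0 = -2$)
$g = \frac{87}{101}$ ($g = \left(-522\right) \left(- \frac{1}{606}\right) = \frac{87}{101} \approx 0.86139$)
$\left(C{\left(3 \left(4 + 0\right),p \right)} + g\right)^{2} = \left(-2 + \frac{87}{101}\right)^{2} = \left(- \frac{115}{101}\right)^{2} = \frac{13225}{10201}$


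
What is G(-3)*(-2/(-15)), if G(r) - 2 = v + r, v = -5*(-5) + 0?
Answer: 16/5 ≈ 3.2000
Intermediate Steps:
v = 25 (v = 25 + 0 = 25)
G(r) = 27 + r (G(r) = 2 + (25 + r) = 27 + r)
G(-3)*(-2/(-15)) = (27 - 3)*(-2/(-15)) = 24*(-2*(-1/15)) = 24*(2/15) = 16/5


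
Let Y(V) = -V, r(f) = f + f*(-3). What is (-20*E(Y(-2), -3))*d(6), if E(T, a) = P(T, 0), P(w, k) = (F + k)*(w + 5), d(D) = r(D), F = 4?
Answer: 6720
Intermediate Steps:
r(f) = -2*f (r(f) = f - 3*f = -2*f)
d(D) = -2*D
P(w, k) = (4 + k)*(5 + w) (P(w, k) = (4 + k)*(w + 5) = (4 + k)*(5 + w))
E(T, a) = 20 + 4*T (E(T, a) = 20 + 4*T + 5*0 + 0*T = 20 + 4*T + 0 + 0 = 20 + 4*T)
(-20*E(Y(-2), -3))*d(6) = (-20*(20 + 4*(-1*(-2))))*(-2*6) = -20*(20 + 4*2)*(-12) = -20*(20 + 8)*(-12) = -20*28*(-12) = -560*(-12) = 6720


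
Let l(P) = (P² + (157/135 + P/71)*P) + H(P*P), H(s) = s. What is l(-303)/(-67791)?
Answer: -589665068/216592245 ≈ -2.7225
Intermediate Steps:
l(P) = 2*P² + P*(157/135 + P/71) (l(P) = (P² + (157/135 + P/71)*P) + P*P = (P² + (157*(1/135) + P*(1/71))*P) + P² = (P² + (157/135 + P/71)*P) + P² = (P² + P*(157/135 + P/71)) + P² = 2*P² + P*(157/135 + P/71))
l(-303)/(-67791) = ((1/9585)*(-303)*(11147 + 19305*(-303)))/(-67791) = ((1/9585)*(-303)*(11147 - 5849415))*(-1/67791) = ((1/9585)*(-303)*(-5838268))*(-1/67791) = (589665068/3195)*(-1/67791) = -589665068/216592245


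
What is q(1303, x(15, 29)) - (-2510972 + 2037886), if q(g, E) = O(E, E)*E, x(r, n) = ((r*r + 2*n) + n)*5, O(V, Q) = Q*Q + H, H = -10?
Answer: 3796873486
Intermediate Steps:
O(V, Q) = -10 + Q**2 (O(V, Q) = Q*Q - 10 = Q**2 - 10 = -10 + Q**2)
x(r, n) = 5*r**2 + 15*n (x(r, n) = ((r**2 + 2*n) + n)*5 = (r**2 + 3*n)*5 = 5*r**2 + 15*n)
q(g, E) = E*(-10 + E**2) (q(g, E) = (-10 + E**2)*E = E*(-10 + E**2))
q(1303, x(15, 29)) - (-2510972 + 2037886) = (5*15**2 + 15*29)*(-10 + (5*15**2 + 15*29)**2) - (-2510972 + 2037886) = (5*225 + 435)*(-10 + (5*225 + 435)**2) - 1*(-473086) = (1125 + 435)*(-10 + (1125 + 435)**2) + 473086 = 1560*(-10 + 1560**2) + 473086 = 1560*(-10 + 2433600) + 473086 = 1560*2433590 + 473086 = 3796400400 + 473086 = 3796873486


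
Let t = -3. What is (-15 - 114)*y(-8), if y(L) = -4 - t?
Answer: 129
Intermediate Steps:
y(L) = -1 (y(L) = -4 - 1*(-3) = -4 + 3 = -1)
(-15 - 114)*y(-8) = (-15 - 114)*(-1) = -129*(-1) = 129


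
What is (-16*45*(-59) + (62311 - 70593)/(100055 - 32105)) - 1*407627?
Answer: -12405873466/33975 ≈ -3.6515e+5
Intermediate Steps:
(-16*45*(-59) + (62311 - 70593)/(100055 - 32105)) - 1*407627 = (-720*(-59) - 8282/67950) - 407627 = (42480 - 8282*1/67950) - 407627 = (42480 - 4141/33975) - 407627 = 1443253859/33975 - 407627 = -12405873466/33975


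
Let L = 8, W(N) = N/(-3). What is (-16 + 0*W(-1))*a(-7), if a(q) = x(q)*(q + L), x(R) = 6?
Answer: -96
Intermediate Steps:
W(N) = -N/3 (W(N) = N*(-1/3) = -N/3)
a(q) = 48 + 6*q (a(q) = 6*(q + 8) = 6*(8 + q) = 48 + 6*q)
(-16 + 0*W(-1))*a(-7) = (-16 + 0*(-1/3*(-1)))*(48 + 6*(-7)) = (-16 + 0*(1/3))*(48 - 42) = (-16 + 0)*6 = -16*6 = -96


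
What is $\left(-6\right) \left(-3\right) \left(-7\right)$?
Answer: $-126$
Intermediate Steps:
$\left(-6\right) \left(-3\right) \left(-7\right) = 18 \left(-7\right) = -126$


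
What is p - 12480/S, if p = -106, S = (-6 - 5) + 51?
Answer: -418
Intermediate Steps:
S = 40 (S = -11 + 51 = 40)
p - 12480/S = -106 - 12480/40 = -106 - 130*12/5 = -106 - 312 = -418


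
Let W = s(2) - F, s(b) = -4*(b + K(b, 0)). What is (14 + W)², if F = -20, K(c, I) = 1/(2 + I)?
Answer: 576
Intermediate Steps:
s(b) = -2 - 4*b (s(b) = -4*(b + 1/(2 + 0)) = -4*(b + 1/2) = -4*(b + ½) = -4*(½ + b) = -2 - 4*b)
W = 10 (W = (-2 - 4*2) - 1*(-20) = (-2 - 8) + 20 = -10 + 20 = 10)
(14 + W)² = (14 + 10)² = 24² = 576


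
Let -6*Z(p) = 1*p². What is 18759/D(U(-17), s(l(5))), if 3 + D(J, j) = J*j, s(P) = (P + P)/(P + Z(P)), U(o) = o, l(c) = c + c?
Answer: 6253/16 ≈ 390.81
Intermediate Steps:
Z(p) = -p²/6
l(c) = 2*c
s(P) = 2*P/(P - P²/6) (s(P) = (P + P)/(P - P²/6) = (2*P)/(P - P²/6) = 2*P/(P - P²/6))
D(J, j) = -3 + J*j
18759/D(U(-17), s(l(5))) = 18759/(-3 - (-204)/(-6 + 2*5)) = 18759/(-3 - (-204)/(-6 + 10)) = 18759/(-3 - (-204)/4) = 18759/(-3 - 17*(-3)) = 18759/(-3 + 51) = 18759/48 = 18759*(1/48) = 6253/16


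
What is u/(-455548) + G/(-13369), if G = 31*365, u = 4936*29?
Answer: -1767054439/1522555303 ≈ -1.1606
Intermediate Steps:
u = 143144
G = 11315
u/(-455548) + G/(-13369) = 143144/(-455548) + 11315/(-13369) = 143144*(-1/455548) + 11315*(-1/13369) = -35786/113887 - 11315/13369 = -1767054439/1522555303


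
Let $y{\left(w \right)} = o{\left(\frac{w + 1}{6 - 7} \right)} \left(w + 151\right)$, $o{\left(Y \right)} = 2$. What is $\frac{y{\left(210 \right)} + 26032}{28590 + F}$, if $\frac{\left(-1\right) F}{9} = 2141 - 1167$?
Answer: $\frac{637}{472} \approx 1.3496$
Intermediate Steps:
$F = -8766$ ($F = - 9 \left(2141 - 1167\right) = \left(-9\right) 974 = -8766$)
$y{\left(w \right)} = 302 + 2 w$ ($y{\left(w \right)} = 2 \left(w + 151\right) = 2 \left(151 + w\right) = 302 + 2 w$)
$\frac{y{\left(210 \right)} + 26032}{28590 + F} = \frac{\left(302 + 2 \cdot 210\right) + 26032}{28590 - 8766} = \frac{\left(302 + 420\right) + 26032}{19824} = \left(722 + 26032\right) \frac{1}{19824} = 26754 \cdot \frac{1}{19824} = \frac{637}{472}$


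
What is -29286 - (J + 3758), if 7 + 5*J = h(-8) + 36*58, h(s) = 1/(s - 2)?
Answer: -1673009/50 ≈ -33460.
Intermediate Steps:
h(s) = 1/(-2 + s)
J = 20809/50 (J = -7/5 + (1/(-2 - 8) + 36*58)/5 = -7/5 + (1/(-10) + 2088)/5 = -7/5 + (-⅒ + 2088)/5 = -7/5 + (⅕)*(20879/10) = -7/5 + 20879/50 = 20809/50 ≈ 416.18)
-29286 - (J + 3758) = -29286 - (20809/50 + 3758) = -29286 - 1*208709/50 = -29286 - 208709/50 = -1673009/50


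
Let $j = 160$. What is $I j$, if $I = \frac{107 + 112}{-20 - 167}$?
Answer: $- \frac{35040}{187} \approx -187.38$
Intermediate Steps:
$I = - \frac{219}{187}$ ($I = \frac{219}{-187} = 219 \left(- \frac{1}{187}\right) = - \frac{219}{187} \approx -1.1711$)
$I j = \left(- \frac{219}{187}\right) 160 = - \frac{35040}{187}$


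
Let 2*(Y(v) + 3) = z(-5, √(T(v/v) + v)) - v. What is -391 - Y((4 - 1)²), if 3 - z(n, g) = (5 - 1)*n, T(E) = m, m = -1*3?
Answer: -395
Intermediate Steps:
m = -3
T(E) = -3
z(n, g) = 3 - 4*n (z(n, g) = 3 - (5 - 1)*n = 3 - 4*n)
Y(v) = 17/2 - v/2 (Y(v) = -3 + ((3 - 4*(-5)) - v)/2 = -3 + ((3 + 20) - v)/2 = -3 + (23 - v)/2 = -3 + (23/2 - v/2) = 17/2 - v/2)
-391 - Y((4 - 1)²) = -391 - (17/2 - (4 - 1)²/2) = -391 - (17/2 - ½*3²) = -391 - (17/2 - ½*9) = -391 - (17/2 - 9/2) = -391 - 1*4 = -391 - 4 = -395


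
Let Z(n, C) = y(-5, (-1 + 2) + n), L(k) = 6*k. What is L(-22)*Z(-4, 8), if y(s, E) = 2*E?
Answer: 792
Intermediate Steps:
Z(n, C) = 2 + 2*n (Z(n, C) = 2*((-1 + 2) + n) = 2*(1 + n) = 2 + 2*n)
L(-22)*Z(-4, 8) = (6*(-22))*(2 + 2*(-4)) = -132*(2 - 8) = -132*(-6) = 792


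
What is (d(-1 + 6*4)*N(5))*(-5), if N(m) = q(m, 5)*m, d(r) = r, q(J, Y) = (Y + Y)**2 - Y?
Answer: -54625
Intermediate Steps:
q(J, Y) = -Y + 4*Y**2 (q(J, Y) = (2*Y)**2 - Y = 4*Y**2 - Y = -Y + 4*Y**2)
N(m) = 95*m (N(m) = (5*(-1 + 4*5))*m = (5*(-1 + 20))*m = (5*19)*m = 95*m)
(d(-1 + 6*4)*N(5))*(-5) = ((-1 + 6*4)*(95*5))*(-5) = ((-1 + 24)*475)*(-5) = (23*475)*(-5) = 10925*(-5) = -54625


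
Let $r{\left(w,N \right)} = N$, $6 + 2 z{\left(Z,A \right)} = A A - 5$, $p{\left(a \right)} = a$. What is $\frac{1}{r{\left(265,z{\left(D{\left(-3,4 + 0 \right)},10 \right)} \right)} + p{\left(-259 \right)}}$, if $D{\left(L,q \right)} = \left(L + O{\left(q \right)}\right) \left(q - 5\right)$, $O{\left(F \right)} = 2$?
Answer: $- \frac{2}{429} \approx -0.004662$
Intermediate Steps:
$D{\left(L,q \right)} = \left(-5 + q\right) \left(2 + L\right)$ ($D{\left(L,q \right)} = \left(L + 2\right) \left(q - 5\right) = \left(2 + L\right) \left(-5 + q\right) = \left(-5 + q\right) \left(2 + L\right)$)
$z{\left(Z,A \right)} = - \frac{11}{2} + \frac{A^{2}}{2}$ ($z{\left(Z,A \right)} = -3 + \frac{A A - 5}{2} = -3 + \frac{A^{2} - 5}{2} = -3 + \frac{-5 + A^{2}}{2} = -3 + \left(- \frac{5}{2} + \frac{A^{2}}{2}\right) = - \frac{11}{2} + \frac{A^{2}}{2}$)
$\frac{1}{r{\left(265,z{\left(D{\left(-3,4 + 0 \right)},10 \right)} \right)} + p{\left(-259 \right)}} = \frac{1}{\left(- \frac{11}{2} + \frac{10^{2}}{2}\right) - 259} = \frac{1}{\left(- \frac{11}{2} + \frac{1}{2} \cdot 100\right) - 259} = \frac{1}{\left(- \frac{11}{2} + 50\right) - 259} = \frac{1}{\frac{89}{2} - 259} = \frac{1}{- \frac{429}{2}} = - \frac{2}{429}$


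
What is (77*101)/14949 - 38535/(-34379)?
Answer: 76675018/46721061 ≈ 1.6411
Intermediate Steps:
(77*101)/14949 - 38535/(-34379) = 7777*(1/14949) - 38535*(-1/34379) = 707/1359 + 38535/34379 = 76675018/46721061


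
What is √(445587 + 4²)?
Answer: √445603 ≈ 667.54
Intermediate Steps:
√(445587 + 4²) = √(445587 + 16) = √445603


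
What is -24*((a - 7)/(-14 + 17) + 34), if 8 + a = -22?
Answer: -520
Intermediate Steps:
a = -30 (a = -8 - 22 = -30)
-24*((a - 7)/(-14 + 17) + 34) = -24*((-30 - 7)/(-14 + 17) + 34) = -24*(-37/3 + 34) = -24*65/3 = -520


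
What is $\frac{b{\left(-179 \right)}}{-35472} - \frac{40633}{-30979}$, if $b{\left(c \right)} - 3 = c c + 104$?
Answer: $\frac{37118407}{91573924} \approx 0.40534$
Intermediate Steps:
$b{\left(c \right)} = 107 + c^{2}$ ($b{\left(c \right)} = 3 + \left(c c + 104\right) = 3 + \left(c^{2} + 104\right) = 3 + \left(104 + c^{2}\right) = 107 + c^{2}$)
$\frac{b{\left(-179 \right)}}{-35472} - \frac{40633}{-30979} = \frac{107 + \left(-179\right)^{2}}{-35472} - \frac{40633}{-30979} = \left(107 + 32041\right) \left(- \frac{1}{35472}\right) - - \frac{40633}{30979} = 32148 \left(- \frac{1}{35472}\right) + \frac{40633}{30979} = - \frac{2679}{2956} + \frac{40633}{30979} = \frac{37118407}{91573924}$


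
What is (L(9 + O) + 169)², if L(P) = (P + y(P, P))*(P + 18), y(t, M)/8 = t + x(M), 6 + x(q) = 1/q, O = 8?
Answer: 4307034384/289 ≈ 1.4903e+7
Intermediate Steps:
x(q) = -6 + 1/q
y(t, M) = -48 + 8*t + 8/M (y(t, M) = 8*(t + (-6 + 1/M)) = 8*(-6 + t + 1/M) = -48 + 8*t + 8/M)
L(P) = (18 + P)*(-48 + 8/P + 9*P) (L(P) = (P + (-48 + 8*P + 8/P))*(P + 18) = (-48 + 8/P + 9*P)*(18 + P) = (18 + P)*(-48 + 8/P + 9*P))
(L(9 + O) + 169)² = ((-856 + 9*(9 + 8)² + 114*(9 + 8) + 144/(9 + 8)) + 169)² = ((-856 + 9*17² + 114*17 + 144/17) + 169)² = ((-856 + 9*289 + 1938 + 144*(1/17)) + 169)² = ((-856 + 2601 + 1938 + 144/17) + 169)² = (62755/17 + 169)² = (65628/17)² = 4307034384/289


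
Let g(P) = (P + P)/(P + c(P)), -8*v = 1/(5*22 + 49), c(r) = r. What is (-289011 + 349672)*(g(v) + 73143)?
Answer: 4436988184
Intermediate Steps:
v = -1/1272 (v = -1/(8*(5*22 + 49)) = -1/(8*(110 + 49)) = -⅛/159 = -⅛*1/159 = -1/1272 ≈ -0.00078616)
g(P) = 1 (g(P) = (P + P)/(P + P) = (2*P)/((2*P)) = (2*P)*(1/(2*P)) = 1)
(-289011 + 349672)*(g(v) + 73143) = (-289011 + 349672)*(1 + 73143) = 60661*73144 = 4436988184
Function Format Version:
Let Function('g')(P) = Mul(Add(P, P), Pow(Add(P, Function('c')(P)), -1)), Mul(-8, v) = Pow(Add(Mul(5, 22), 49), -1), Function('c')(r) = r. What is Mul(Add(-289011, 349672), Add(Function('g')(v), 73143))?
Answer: 4436988184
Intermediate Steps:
v = Rational(-1, 1272) (v = Mul(Rational(-1, 8), Pow(Add(Mul(5, 22), 49), -1)) = Mul(Rational(-1, 8), Pow(Add(110, 49), -1)) = Mul(Rational(-1, 8), Pow(159, -1)) = Mul(Rational(-1, 8), Rational(1, 159)) = Rational(-1, 1272) ≈ -0.00078616)
Function('g')(P) = 1 (Function('g')(P) = Mul(Add(P, P), Pow(Add(P, P), -1)) = Mul(Mul(2, P), Pow(Mul(2, P), -1)) = Mul(Mul(2, P), Mul(Rational(1, 2), Pow(P, -1))) = 1)
Mul(Add(-289011, 349672), Add(Function('g')(v), 73143)) = Mul(Add(-289011, 349672), Add(1, 73143)) = Mul(60661, 73144) = 4436988184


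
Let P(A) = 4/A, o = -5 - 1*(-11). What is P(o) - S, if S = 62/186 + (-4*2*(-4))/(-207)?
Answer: 101/207 ≈ 0.48792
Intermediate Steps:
o = 6 (o = -5 + 11 = 6)
S = 37/207 (S = 62*(1/186) - 8*(-4)*(-1/207) = ⅓ + 32*(-1/207) = ⅓ - 32/207 = 37/207 ≈ 0.17874)
P(o) - S = 4/6 - 1*37/207 = 4*(⅙) - 37/207 = ⅔ - 37/207 = 101/207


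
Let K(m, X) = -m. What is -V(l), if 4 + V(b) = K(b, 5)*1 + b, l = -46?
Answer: 4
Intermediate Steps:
V(b) = -4 (V(b) = -4 + (-b*1 + b) = -4 + (-b + b) = -4 + 0 = -4)
-V(l) = -1*(-4) = 4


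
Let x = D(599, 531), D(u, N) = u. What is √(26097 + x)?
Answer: 2*√6674 ≈ 163.39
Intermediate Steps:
x = 599
√(26097 + x) = √(26097 + 599) = √26696 = 2*√6674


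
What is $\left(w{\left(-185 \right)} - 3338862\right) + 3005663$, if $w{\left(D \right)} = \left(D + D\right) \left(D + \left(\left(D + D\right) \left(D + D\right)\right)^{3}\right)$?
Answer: $-949318771330264749$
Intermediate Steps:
$w{\left(D \right)} = 2 D \left(D + 64 D^{6}\right)$ ($w{\left(D \right)} = 2 D \left(D + \left(2 D 2 D\right)^{3}\right) = 2 D \left(D + \left(4 D^{2}\right)^{3}\right) = 2 D \left(D + 64 D^{6}\right)$)
$\left(w{\left(-185 \right)} - 3338862\right) + 3005663 = \left(\left(-185\right)^{2} \left(2 + 128 \left(-185\right)^{5}\right) - 3338862\right) + 3005663 = \left(34225 \left(2 + 128 \left(-216699865625\right)\right) - 3338862\right) + 3005663 = \left(34225 \left(2 - 27737582800000\right) - 3338862\right) + 3005663 = \left(34225 \left(-27737582799998\right) - 3338862\right) + 3005663 = \left(-949318771329931550 - 3338862\right) + 3005663 = -949318771333270412 + 3005663 = -949318771330264749$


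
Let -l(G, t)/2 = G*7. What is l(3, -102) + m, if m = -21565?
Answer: -21607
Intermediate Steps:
l(G, t) = -14*G (l(G, t) = -2*G*7 = -14*G)
l(3, -102) + m = -14*3 - 21565 = -42 - 21565 = -21607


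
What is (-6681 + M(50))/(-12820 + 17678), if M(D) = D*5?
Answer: -6431/4858 ≈ -1.3238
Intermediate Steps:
M(D) = 5*D
(-6681 + M(50))/(-12820 + 17678) = (-6681 + 5*50)/(-12820 + 17678) = (-6681 + 250)/4858 = -6431*1/4858 = -6431/4858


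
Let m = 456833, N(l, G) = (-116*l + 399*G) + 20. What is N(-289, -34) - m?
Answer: -436855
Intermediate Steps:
N(l, G) = 20 - 116*l + 399*G
N(-289, -34) - m = (20 - 116*(-289) + 399*(-34)) - 1*456833 = (20 + 33524 - 13566) - 456833 = 19978 - 456833 = -436855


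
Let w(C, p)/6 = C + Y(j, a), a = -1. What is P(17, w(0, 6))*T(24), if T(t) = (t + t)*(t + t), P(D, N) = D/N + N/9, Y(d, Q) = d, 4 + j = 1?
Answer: -6784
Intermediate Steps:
j = -3 (j = -4 + 1 = -3)
w(C, p) = -18 + 6*C (w(C, p) = 6*(C - 3) = 6*(-3 + C) = -18 + 6*C)
P(D, N) = N/9 + D/N (P(D, N) = D/N + N*(1/9) = D/N + N/9 = N/9 + D/N)
T(t) = 4*t**2 (T(t) = (2*t)*(2*t) = 4*t**2)
P(17, w(0, 6))*T(24) = ((-18 + 6*0)/9 + 17/(-18 + 6*0))*(4*24**2) = ((-18 + 0)/9 + 17/(-18 + 0))*(4*576) = ((1/9)*(-18) + 17/(-18))*2304 = (-2 + 17*(-1/18))*2304 = (-2 - 17/18)*2304 = -53/18*2304 = -6784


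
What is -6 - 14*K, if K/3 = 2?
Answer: -90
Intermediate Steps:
K = 6 (K = 3*2 = 6)
-6 - 14*K = -6 - 14*6 = -6 - 84 = -90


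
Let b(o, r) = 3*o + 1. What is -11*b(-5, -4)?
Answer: 154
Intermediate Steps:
b(o, r) = 1 + 3*o
-11*b(-5, -4) = -11*(1 + 3*(-5)) = -11*(1 - 15) = -11*(-14) = 154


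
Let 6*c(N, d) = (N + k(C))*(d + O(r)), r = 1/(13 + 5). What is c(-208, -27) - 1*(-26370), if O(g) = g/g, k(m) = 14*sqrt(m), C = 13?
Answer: 81814/3 - 182*sqrt(13)/3 ≈ 27053.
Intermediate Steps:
r = 1/18 ≈ 0.055556
O(g) = 1
c(N, d) = (1 + d)*(N + 14*sqrt(13))/6 (c(N, d) = ((N + 14*sqrt(13))*(d + 1))/6 = ((N + 14*sqrt(13))*(1 + d))/6 = ((1 + d)*(N + 14*sqrt(13)))/6 = (1 + d)*(N + 14*sqrt(13))/6)
c(-208, -27) - 1*(-26370) = ((1/6)*(-208) + 7*sqrt(13)/3 + (1/6)*(-208)*(-27) + (7/3)*(-27)*sqrt(13)) - 1*(-26370) = (-104/3 + 7*sqrt(13)/3 + 936 - 63*sqrt(13)) + 26370 = (2704/3 - 182*sqrt(13)/3) + 26370 = 81814/3 - 182*sqrt(13)/3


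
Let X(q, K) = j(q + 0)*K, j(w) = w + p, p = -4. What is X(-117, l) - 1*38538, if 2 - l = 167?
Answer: -18573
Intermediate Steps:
l = -165 (l = 2 - 1*167 = 2 - 167 = -165)
j(w) = -4 + w (j(w) = w - 4 = -4 + w)
X(q, K) = K*(-4 + q) (X(q, K) = (-4 + (q + 0))*K = (-4 + q)*K = K*(-4 + q))
X(-117, l) - 1*38538 = -165*(-4 - 117) - 1*38538 = -165*(-121) - 38538 = 19965 - 38538 = -18573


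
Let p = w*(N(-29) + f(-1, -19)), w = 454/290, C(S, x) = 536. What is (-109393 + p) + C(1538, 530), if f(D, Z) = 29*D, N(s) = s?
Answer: -544739/5 ≈ -1.0895e+5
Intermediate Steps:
w = 227/145 (w = 454*(1/290) = 227/145 ≈ 1.5655)
p = -454/5 (p = 227*(-29 + 29*(-1))/145 = 227*(-29 - 29)/145 = (227/145)*(-58) = -454/5 ≈ -90.800)
(-109393 + p) + C(1538, 530) = (-109393 - 454/5) + 536 = -547419/5 + 536 = -544739/5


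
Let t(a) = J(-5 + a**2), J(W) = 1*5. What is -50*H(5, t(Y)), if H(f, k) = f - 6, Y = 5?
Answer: 50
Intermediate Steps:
J(W) = 5
t(a) = 5
H(f, k) = -6 + f
-50*H(5, t(Y)) = -50*(-6 + 5) = -50*(-1) = 50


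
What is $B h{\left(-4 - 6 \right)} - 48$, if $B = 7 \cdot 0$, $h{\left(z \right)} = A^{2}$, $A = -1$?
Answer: $-48$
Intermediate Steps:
$h{\left(z \right)} = 1$ ($h{\left(z \right)} = \left(-1\right)^{2} = 1$)
$B = 0$
$B h{\left(-4 - 6 \right)} - 48 = 0 \cdot 1 - 48 = 0 - 48 = -48$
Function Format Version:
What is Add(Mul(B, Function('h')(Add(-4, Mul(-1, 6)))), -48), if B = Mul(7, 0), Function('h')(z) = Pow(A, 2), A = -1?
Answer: -48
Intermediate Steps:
Function('h')(z) = 1 (Function('h')(z) = Pow(-1, 2) = 1)
B = 0
Add(Mul(B, Function('h')(Add(-4, Mul(-1, 6)))), -48) = Add(Mul(0, 1), -48) = Add(0, -48) = -48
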